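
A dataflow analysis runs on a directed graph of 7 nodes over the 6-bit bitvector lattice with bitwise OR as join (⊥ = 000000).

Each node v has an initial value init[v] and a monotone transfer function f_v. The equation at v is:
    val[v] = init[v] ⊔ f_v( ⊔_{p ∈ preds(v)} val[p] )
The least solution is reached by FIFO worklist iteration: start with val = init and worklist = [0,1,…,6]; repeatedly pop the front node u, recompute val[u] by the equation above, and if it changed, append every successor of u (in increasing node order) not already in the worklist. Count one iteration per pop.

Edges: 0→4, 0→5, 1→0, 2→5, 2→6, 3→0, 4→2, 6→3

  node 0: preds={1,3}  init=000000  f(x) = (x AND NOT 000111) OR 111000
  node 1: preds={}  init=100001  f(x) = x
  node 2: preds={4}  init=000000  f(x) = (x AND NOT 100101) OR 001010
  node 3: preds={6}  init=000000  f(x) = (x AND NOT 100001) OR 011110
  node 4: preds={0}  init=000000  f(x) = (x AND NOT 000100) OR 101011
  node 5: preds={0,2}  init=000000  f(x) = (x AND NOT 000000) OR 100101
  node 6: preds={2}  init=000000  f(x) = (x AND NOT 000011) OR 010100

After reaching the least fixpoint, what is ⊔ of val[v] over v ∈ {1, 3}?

Trace (12 dequeues):
  [1] u=0 | in 100001 | out 111000 | prev 000000 | push {}
  [2] u=1 | in 000000 | out 100001 | ==
  [3] u=2 | in 000000 | out 001010 | prev 000000 | push {}
  [4] u=3 | in 000000 | out 011110 | prev 000000 | push {0}
  [5] u=4 | in 111000 | out 111011 | prev 000000 | push {2}
  [6] u=5 | in 111010 | out 111111 | prev 000000 | push {}
  [7] u=6 | in 001010 | out 011100 | prev 000000 | push {3}
  [8] u=0 | in 111111 | out 111000 | ==
  [9] u=2 | in 111011 | out 011010 | prev 001010 | push {5,6}
  [10] u=3 | in 011100 | out 011110 | ==
  [11] u=5 | in 111010 | out 111111 | ==
  [12] u=6 | in 011010 | out 011100 | ==

Converged values:
  [0] 111000
  [1] 100001
  [2] 011010
  [3] 011110
  [4] 111011
  [5] 111111
  [6] 011100

111111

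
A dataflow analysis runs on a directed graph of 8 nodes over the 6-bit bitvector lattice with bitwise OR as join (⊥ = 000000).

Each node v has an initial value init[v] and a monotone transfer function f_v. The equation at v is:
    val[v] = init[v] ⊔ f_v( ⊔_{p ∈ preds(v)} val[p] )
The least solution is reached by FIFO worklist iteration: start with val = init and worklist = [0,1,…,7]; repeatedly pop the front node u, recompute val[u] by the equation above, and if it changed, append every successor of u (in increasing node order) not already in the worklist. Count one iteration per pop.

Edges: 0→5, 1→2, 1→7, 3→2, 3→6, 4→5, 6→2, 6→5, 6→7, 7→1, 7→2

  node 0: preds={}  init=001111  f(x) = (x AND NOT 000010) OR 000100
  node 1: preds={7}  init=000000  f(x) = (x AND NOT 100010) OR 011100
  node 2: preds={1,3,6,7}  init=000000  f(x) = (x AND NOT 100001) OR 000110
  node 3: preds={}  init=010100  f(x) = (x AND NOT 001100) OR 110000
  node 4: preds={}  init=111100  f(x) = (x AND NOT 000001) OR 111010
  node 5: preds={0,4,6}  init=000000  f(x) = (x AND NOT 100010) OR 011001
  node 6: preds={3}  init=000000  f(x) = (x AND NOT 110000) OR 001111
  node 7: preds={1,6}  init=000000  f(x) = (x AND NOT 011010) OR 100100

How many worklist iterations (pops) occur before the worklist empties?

Iteration log — 13 steps:
  step 1. node 0  ⊔preds=000000  new=001111  stable
  step 2. node 1  ⊔preds=000000  new=011100  old=000000  +wl: 
  step 3. node 2  ⊔preds=011100  new=011110  old=000000  +wl: 
  step 4. node 3  ⊔preds=000000  new=110100  old=010100  +wl: 2
  step 5. node 4  ⊔preds=000000  new=111110  old=111100  +wl: 
  step 6. node 5  ⊔preds=111111  new=011101  old=000000  +wl: 
  step 7. node 6  ⊔preds=110100  new=001111  old=000000  +wl: 5
  step 8. node 7  ⊔preds=011111  new=100101  old=000000  +wl: 1
  step 9. node 2  ⊔preds=111111  new=011110  stable
  step 10. node 5  ⊔preds=111111  new=011101  stable
  step 11. node 1  ⊔preds=100101  new=011101  old=011100  +wl: 2,7
  step 12. node 2  ⊔preds=111111  new=011110  stable
  step 13. node 7  ⊔preds=011111  new=100101  stable

Least fixpoint reached:
  node 0: 001111
  node 1: 011101
  node 2: 011110
  node 3: 110100
  node 4: 111110
  node 5: 011101
  node 6: 001111
  node 7: 100101

13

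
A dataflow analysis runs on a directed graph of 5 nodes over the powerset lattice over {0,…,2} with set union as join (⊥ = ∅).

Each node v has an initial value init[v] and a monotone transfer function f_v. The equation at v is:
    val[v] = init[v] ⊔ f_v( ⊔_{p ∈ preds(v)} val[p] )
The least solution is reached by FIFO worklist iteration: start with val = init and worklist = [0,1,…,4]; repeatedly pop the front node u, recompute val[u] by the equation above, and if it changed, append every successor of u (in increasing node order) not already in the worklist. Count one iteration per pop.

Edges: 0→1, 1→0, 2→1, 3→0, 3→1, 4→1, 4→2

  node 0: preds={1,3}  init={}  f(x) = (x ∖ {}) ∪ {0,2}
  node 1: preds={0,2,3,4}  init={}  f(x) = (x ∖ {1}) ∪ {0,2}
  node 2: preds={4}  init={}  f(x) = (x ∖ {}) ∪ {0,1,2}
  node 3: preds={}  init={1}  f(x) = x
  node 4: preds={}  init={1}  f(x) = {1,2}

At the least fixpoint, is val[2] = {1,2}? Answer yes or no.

no

Iteration log — 8 steps:
  step 1. node 0  ⊔preds={1}  new={0,1,2}  old={}  +wl: 
  step 2. node 1  ⊔preds={0,1,2}  new={0,2}  old={}  +wl: 0
  step 3. node 2  ⊔preds={1}  new={0,1,2}  old={}  +wl: 1
  step 4. node 3  ⊔preds={}  new={1}  stable
  step 5. node 4  ⊔preds={}  new={1,2}  old={1}  +wl: 2
  step 6. node 0  ⊔preds={0,1,2}  new={0,1,2}  stable
  step 7. node 1  ⊔preds={0,1,2}  new={0,2}  stable
  step 8. node 2  ⊔preds={1,2}  new={0,1,2}  stable

Least fixpoint reached:
  node 0: {0,1,2}
  node 1: {0,2}
  node 2: {0,1,2}
  node 3: {1}
  node 4: {1,2}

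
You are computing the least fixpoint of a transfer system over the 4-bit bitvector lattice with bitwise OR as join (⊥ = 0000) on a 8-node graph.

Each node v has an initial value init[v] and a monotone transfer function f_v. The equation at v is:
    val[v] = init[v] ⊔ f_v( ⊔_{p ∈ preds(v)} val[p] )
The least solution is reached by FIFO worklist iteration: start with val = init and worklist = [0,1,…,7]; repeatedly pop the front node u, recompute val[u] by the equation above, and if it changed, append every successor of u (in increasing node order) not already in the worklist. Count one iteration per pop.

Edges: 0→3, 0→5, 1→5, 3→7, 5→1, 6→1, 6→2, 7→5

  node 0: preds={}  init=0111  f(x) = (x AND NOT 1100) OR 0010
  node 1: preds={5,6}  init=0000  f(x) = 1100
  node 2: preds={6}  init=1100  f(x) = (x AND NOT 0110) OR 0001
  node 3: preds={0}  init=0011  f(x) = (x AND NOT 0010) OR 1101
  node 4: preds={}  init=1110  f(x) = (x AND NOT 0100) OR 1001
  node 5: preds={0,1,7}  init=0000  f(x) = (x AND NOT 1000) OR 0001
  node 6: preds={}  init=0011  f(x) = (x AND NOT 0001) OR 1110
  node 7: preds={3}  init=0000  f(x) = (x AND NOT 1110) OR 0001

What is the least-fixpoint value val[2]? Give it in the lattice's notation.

1101

Trace (11 dequeues):
  [1] u=0 | in 0000 | out 0111 | ==
  [2] u=1 | in 0011 | out 1100 | prev 0000 | push {}
  [3] u=2 | in 0011 | out 1101 | prev 1100 | push {}
  [4] u=3 | in 0111 | out 1111 | prev 0011 | push {}
  [5] u=4 | in 0000 | out 1111 | prev 1110 | push {}
  [6] u=5 | in 1111 | out 0111 | prev 0000 | push {1}
  [7] u=6 | in 0000 | out 1111 | prev 0011 | push {2}
  [8] u=7 | in 1111 | out 0001 | prev 0000 | push {5}
  [9] u=1 | in 1111 | out 1100 | ==
  [10] u=2 | in 1111 | out 1101 | ==
  [11] u=5 | in 1111 | out 0111 | ==

Converged values:
  [0] 0111
  [1] 1100
  [2] 1101
  [3] 1111
  [4] 1111
  [5] 0111
  [6] 1111
  [7] 0001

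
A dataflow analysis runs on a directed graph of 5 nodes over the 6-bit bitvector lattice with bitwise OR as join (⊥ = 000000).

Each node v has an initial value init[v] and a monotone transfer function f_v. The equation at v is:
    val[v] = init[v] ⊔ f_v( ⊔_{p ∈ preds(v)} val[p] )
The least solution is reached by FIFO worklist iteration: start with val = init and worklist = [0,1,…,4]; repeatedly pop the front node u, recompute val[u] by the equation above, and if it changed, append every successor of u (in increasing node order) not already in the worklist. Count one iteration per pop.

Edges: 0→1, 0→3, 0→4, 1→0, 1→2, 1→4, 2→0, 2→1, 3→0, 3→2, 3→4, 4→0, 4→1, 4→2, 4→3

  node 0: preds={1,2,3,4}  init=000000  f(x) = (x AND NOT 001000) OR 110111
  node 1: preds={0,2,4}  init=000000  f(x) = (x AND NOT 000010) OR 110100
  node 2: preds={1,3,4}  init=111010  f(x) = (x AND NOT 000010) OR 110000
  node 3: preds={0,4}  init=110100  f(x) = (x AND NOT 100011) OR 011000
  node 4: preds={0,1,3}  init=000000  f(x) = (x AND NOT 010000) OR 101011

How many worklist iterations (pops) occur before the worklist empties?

Worklist (9 pops):
  #1 pop 0: in=111110 → 110111 (was 000000); enqueue []
  #2 pop 1: in=111111 → 111101 (was 000000); enqueue [0]
  #3 pop 2: in=111101 → 111111 (was 111010); enqueue [1]
  #4 pop 3: in=110111 → 111100 (was 110100); enqueue [2]
  #5 pop 4: in=111111 → 101111 (was 000000); enqueue [3]
  #6 pop 0: in=111111 → 110111 (no change)
  #7 pop 1: in=111111 → 111101 (no change)
  #8 pop 2: in=111111 → 111111 (no change)
  #9 pop 3: in=111111 → 111100 (no change)

Fixpoint:
  val[0] = 110111
  val[1] = 111101
  val[2] = 111111
  val[3] = 111100
  val[4] = 101111

9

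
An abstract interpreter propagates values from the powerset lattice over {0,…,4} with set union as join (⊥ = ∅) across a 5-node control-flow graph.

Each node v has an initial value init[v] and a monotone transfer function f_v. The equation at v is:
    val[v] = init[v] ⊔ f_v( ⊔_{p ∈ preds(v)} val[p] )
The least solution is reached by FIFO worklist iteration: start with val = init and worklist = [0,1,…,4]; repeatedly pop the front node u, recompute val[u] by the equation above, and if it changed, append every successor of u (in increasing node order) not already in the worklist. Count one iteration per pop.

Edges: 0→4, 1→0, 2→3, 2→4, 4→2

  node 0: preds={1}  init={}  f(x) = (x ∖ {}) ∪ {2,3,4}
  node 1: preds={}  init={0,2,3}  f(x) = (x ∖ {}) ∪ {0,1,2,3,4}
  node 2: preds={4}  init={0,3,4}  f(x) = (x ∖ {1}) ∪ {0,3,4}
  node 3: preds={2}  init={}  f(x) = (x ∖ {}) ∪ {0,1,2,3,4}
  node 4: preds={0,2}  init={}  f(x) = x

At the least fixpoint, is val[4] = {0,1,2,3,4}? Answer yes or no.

Iteration log — 10 steps:
  step 1. node 0  ⊔preds={0,2,3}  new={0,2,3,4}  old={}  +wl: 
  step 2. node 1  ⊔preds={}  new={0,1,2,3,4}  old={0,2,3}  +wl: 0
  step 3. node 2  ⊔preds={}  new={0,3,4}  stable
  step 4. node 3  ⊔preds={0,3,4}  new={0,1,2,3,4}  old={}  +wl: 
  step 5. node 4  ⊔preds={0,2,3,4}  new={0,2,3,4}  old={}  +wl: 2
  step 6. node 0  ⊔preds={0,1,2,3,4}  new={0,1,2,3,4}  old={0,2,3,4}  +wl: 4
  step 7. node 2  ⊔preds={0,2,3,4}  new={0,2,3,4}  old={0,3,4}  +wl: 3
  step 8. node 4  ⊔preds={0,1,2,3,4}  new={0,1,2,3,4}  old={0,2,3,4}  +wl: 2
  step 9. node 3  ⊔preds={0,2,3,4}  new={0,1,2,3,4}  stable
  step 10. node 2  ⊔preds={0,1,2,3,4}  new={0,2,3,4}  stable

Least fixpoint reached:
  node 0: {0,1,2,3,4}
  node 1: {0,1,2,3,4}
  node 2: {0,2,3,4}
  node 3: {0,1,2,3,4}
  node 4: {0,1,2,3,4}

yes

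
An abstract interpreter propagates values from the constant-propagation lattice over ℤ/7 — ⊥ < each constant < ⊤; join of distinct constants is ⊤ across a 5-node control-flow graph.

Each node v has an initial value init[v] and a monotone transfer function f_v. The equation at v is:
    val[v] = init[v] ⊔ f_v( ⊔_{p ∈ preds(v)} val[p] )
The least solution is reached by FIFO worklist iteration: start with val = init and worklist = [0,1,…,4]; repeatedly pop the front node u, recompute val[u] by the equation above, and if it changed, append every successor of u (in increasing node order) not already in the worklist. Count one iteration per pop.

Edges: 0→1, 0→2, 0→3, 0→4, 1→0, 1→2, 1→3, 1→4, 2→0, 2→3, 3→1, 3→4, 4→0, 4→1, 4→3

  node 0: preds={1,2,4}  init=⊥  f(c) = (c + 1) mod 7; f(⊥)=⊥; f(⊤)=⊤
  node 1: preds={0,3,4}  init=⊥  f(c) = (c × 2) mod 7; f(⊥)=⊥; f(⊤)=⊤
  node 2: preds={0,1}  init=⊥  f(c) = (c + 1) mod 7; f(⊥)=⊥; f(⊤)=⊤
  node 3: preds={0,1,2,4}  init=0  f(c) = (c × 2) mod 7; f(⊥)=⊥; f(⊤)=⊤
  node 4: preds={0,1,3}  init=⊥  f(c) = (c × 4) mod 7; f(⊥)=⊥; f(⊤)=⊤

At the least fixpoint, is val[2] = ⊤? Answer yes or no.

Iteration log — 12 steps:
  step 1. node 0  ⊔preds=⊥  new=⊥  stable
  step 2. node 1  ⊔preds=0  new=0  old=⊥  +wl: 0
  step 3. node 2  ⊔preds=0  new=1  old=⊥  +wl: 
  step 4. node 3  ⊔preds=⊤  new=⊤  old=0  +wl: 1
  step 5. node 4  ⊔preds=⊤  new=⊤  old=⊥  +wl: 3
  step 6. node 0  ⊔preds=⊤  new=⊤  old=⊥  +wl: 2,4
  step 7. node 1  ⊔preds=⊤  new=⊤  old=0  +wl: 0
  step 8. node 3  ⊔preds=⊤  new=⊤  stable
  step 9. node 2  ⊔preds=⊤  new=⊤  old=1  +wl: 3
  step 10. node 4  ⊔preds=⊤  new=⊤  stable
  step 11. node 0  ⊔preds=⊤  new=⊤  stable
  step 12. node 3  ⊔preds=⊤  new=⊤  stable

Least fixpoint reached:
  node 0: ⊤
  node 1: ⊤
  node 2: ⊤
  node 3: ⊤
  node 4: ⊤

yes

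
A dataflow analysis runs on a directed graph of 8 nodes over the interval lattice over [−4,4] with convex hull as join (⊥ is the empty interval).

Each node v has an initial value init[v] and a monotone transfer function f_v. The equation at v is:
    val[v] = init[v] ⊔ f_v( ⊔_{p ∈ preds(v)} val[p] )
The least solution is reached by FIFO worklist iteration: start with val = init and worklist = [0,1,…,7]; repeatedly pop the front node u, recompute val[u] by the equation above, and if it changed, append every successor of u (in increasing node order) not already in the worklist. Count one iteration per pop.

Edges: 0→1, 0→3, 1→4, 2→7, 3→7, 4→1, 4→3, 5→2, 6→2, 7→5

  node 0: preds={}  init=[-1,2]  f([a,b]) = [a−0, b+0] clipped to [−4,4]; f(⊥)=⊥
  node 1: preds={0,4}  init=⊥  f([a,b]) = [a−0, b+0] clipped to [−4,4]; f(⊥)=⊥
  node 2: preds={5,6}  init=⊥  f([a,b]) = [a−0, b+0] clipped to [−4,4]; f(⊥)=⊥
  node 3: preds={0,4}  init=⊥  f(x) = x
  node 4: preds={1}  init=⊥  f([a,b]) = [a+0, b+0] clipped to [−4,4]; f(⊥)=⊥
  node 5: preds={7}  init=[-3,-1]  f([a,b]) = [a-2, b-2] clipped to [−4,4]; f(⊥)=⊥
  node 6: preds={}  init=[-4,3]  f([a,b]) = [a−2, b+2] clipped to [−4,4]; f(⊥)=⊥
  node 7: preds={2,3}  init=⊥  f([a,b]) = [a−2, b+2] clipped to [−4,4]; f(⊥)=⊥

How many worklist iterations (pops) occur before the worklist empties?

12

Iteration log — 12 steps:
  step 1. node 0  ⊔preds=⊥  new=[-1,2]  stable
  step 2. node 1  ⊔preds=[-1,2]  new=[-1,2]  old=⊥  +wl: 
  step 3. node 2  ⊔preds=[-4,3]  new=[-4,3]  old=⊥  +wl: 
  step 4. node 3  ⊔preds=[-1,2]  new=[-1,2]  old=⊥  +wl: 
  step 5. node 4  ⊔preds=[-1,2]  new=[-1,2]  old=⊥  +wl: 1,3
  step 6. node 5  ⊔preds=⊥  new=[-3,-1]  stable
  step 7. node 6  ⊔preds=⊥  new=[-4,3]  stable
  step 8. node 7  ⊔preds=[-4,3]  new=[-4,4]  old=⊥  +wl: 5
  step 9. node 1  ⊔preds=[-1,2]  new=[-1,2]  stable
  step 10. node 3  ⊔preds=[-1,2]  new=[-1,2]  stable
  step 11. node 5  ⊔preds=[-4,4]  new=[-4,2]  old=[-3,-1]  +wl: 2
  step 12. node 2  ⊔preds=[-4,3]  new=[-4,3]  stable

Least fixpoint reached:
  node 0: [-1,2]
  node 1: [-1,2]
  node 2: [-4,3]
  node 3: [-1,2]
  node 4: [-1,2]
  node 5: [-4,2]
  node 6: [-4,3]
  node 7: [-4,4]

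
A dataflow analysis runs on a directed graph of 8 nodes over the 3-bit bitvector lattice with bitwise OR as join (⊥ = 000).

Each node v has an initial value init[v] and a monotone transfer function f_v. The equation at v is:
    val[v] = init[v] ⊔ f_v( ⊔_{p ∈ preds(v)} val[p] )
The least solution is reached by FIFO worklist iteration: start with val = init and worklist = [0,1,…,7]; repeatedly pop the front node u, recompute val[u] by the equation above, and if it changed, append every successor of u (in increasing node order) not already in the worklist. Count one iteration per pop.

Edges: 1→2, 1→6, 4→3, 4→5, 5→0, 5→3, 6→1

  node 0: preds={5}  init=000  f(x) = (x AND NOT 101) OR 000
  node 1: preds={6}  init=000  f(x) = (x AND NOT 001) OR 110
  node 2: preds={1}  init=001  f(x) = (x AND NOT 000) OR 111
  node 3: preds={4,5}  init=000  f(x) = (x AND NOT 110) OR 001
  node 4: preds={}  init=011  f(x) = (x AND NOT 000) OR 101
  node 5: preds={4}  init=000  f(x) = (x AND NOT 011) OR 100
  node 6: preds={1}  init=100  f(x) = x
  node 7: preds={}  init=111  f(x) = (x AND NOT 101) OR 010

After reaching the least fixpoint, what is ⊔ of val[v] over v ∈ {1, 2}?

Trace (11 dequeues):
  [1] u=0 | in 000 | out 000 | ==
  [2] u=1 | in 100 | out 110 | prev 000 | push {}
  [3] u=2 | in 110 | out 111 | prev 001 | push {}
  [4] u=3 | in 011 | out 001 | prev 000 | push {}
  [5] u=4 | in 000 | out 111 | prev 011 | push {3}
  [6] u=5 | in 111 | out 100 | prev 000 | push {0}
  [7] u=6 | in 110 | out 110 | prev 100 | push {1}
  [8] u=7 | in 000 | out 111 | ==
  [9] u=3 | in 111 | out 001 | ==
  [10] u=0 | in 100 | out 000 | ==
  [11] u=1 | in 110 | out 110 | ==

Converged values:
  [0] 000
  [1] 110
  [2] 111
  [3] 001
  [4] 111
  [5] 100
  [6] 110
  [7] 111

111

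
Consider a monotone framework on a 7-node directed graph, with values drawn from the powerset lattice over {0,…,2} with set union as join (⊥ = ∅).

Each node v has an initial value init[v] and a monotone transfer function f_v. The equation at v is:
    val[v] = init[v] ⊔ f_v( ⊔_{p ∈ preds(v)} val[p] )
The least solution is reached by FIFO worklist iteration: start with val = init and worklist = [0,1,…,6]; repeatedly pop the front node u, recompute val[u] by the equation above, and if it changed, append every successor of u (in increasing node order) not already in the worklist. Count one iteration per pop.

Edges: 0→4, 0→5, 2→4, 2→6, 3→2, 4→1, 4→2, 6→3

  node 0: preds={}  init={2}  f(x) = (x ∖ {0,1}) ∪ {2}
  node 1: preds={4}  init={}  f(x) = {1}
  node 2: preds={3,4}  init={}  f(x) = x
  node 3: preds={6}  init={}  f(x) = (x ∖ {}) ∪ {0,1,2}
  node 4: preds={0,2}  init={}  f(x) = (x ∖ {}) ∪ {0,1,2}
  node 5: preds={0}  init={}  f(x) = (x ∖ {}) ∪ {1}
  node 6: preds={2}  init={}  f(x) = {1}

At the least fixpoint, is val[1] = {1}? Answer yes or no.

Iteration log — 12 steps:
  step 1. node 0  ⊔preds={}  new={2}  stable
  step 2. node 1  ⊔preds={}  new={1}  old={}  +wl: 
  step 3. node 2  ⊔preds={}  new={}  stable
  step 4. node 3  ⊔preds={}  new={0,1,2}  old={}  +wl: 2
  step 5. node 4  ⊔preds={2}  new={0,1,2}  old={}  +wl: 1
  step 6. node 5  ⊔preds={2}  new={1,2}  old={}  +wl: 
  step 7. node 6  ⊔preds={}  new={1}  old={}  +wl: 3
  step 8. node 2  ⊔preds={0,1,2}  new={0,1,2}  old={}  +wl: 4,6
  step 9. node 1  ⊔preds={0,1,2}  new={1}  stable
  step 10. node 3  ⊔preds={1}  new={0,1,2}  stable
  step 11. node 4  ⊔preds={0,1,2}  new={0,1,2}  stable
  step 12. node 6  ⊔preds={0,1,2}  new={1}  stable

Least fixpoint reached:
  node 0: {2}
  node 1: {1}
  node 2: {0,1,2}
  node 3: {0,1,2}
  node 4: {0,1,2}
  node 5: {1,2}
  node 6: {1}

yes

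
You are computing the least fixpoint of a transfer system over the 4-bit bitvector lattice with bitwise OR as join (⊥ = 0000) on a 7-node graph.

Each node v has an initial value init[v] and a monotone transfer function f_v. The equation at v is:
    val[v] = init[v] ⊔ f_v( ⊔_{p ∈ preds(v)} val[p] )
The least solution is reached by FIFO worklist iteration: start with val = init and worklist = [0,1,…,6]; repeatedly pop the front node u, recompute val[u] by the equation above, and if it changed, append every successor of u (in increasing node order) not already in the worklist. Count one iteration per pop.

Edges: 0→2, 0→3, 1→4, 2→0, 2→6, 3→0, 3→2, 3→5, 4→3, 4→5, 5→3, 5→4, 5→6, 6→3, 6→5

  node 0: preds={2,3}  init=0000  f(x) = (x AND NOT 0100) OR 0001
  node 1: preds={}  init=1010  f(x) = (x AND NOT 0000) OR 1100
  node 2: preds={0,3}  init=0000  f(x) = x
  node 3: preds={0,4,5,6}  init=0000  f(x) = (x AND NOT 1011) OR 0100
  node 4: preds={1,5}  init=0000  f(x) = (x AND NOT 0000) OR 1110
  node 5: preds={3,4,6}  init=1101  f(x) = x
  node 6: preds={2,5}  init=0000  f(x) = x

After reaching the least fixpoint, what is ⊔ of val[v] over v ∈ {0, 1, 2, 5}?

Worklist (14 pops):
  #1 pop 0: in=0000 → 0001 (was 0000); enqueue []
  #2 pop 1: in=0000 → 1110 (was 1010); enqueue []
  #3 pop 2: in=0001 → 0001 (was 0000); enqueue [0]
  #4 pop 3: in=1101 → 0100 (was 0000); enqueue [2]
  #5 pop 4: in=1111 → 1111 (was 0000); enqueue [3]
  #6 pop 5: in=1111 → 1111 (was 1101); enqueue [4]
  #7 pop 6: in=1111 → 1111 (was 0000); enqueue [5]
  #8 pop 0: in=0101 → 0001 (no change)
  #9 pop 2: in=0101 → 0101 (was 0001); enqueue [0,6]
  #10 pop 3: in=1111 → 0100 (no change)
  #11 pop 4: in=1111 → 1111 (no change)
  #12 pop 5: in=1111 → 1111 (no change)
  #13 pop 0: in=0101 → 0001 (no change)
  #14 pop 6: in=1111 → 1111 (no change)

Fixpoint:
  val[0] = 0001
  val[1] = 1110
  val[2] = 0101
  val[3] = 0100
  val[4] = 1111
  val[5] = 1111
  val[6] = 1111

1111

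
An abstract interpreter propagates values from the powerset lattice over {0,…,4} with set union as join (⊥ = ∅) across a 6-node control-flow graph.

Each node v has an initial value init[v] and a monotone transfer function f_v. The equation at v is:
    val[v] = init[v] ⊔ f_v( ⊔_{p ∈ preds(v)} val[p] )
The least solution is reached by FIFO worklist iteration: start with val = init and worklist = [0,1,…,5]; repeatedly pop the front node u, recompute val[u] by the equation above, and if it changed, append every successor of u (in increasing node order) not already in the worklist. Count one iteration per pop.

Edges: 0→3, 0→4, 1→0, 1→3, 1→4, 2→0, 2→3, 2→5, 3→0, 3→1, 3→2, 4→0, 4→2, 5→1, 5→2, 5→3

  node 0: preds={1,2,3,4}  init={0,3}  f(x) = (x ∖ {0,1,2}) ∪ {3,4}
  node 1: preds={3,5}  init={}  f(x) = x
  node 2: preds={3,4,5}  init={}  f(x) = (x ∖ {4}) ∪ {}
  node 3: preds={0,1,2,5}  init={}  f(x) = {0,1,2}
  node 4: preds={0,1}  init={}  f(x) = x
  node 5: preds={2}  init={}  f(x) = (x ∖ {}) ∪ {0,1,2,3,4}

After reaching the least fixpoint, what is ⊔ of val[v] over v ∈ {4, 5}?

Iteration log — 15 steps:
  step 1. node 0  ⊔preds={}  new={0,3,4}  old={0,3}  +wl: 
  step 2. node 1  ⊔preds={}  new={}  stable
  step 3. node 2  ⊔preds={}  new={}  stable
  step 4. node 3  ⊔preds={0,3,4}  new={0,1,2}  old={}  +wl: 0,1,2
  step 5. node 4  ⊔preds={0,3,4}  new={0,3,4}  old={}  +wl: 
  step 6. node 5  ⊔preds={}  new={0,1,2,3,4}  old={}  +wl: 3
  step 7. node 0  ⊔preds={0,1,2,3,4}  new={0,3,4}  stable
  step 8. node 1  ⊔preds={0,1,2,3,4}  new={0,1,2,3,4}  old={}  +wl: 0,4
  step 9. node 2  ⊔preds={0,1,2,3,4}  new={0,1,2,3}  old={}  +wl: 5
  step 10. node 3  ⊔preds={0,1,2,3,4}  new={0,1,2}  stable
  step 11. node 0  ⊔preds={0,1,2,3,4}  new={0,3,4}  stable
  step 12. node 4  ⊔preds={0,1,2,3,4}  new={0,1,2,3,4}  old={0,3,4}  +wl: 0,2
  step 13. node 5  ⊔preds={0,1,2,3}  new={0,1,2,3,4}  stable
  step 14. node 0  ⊔preds={0,1,2,3,4}  new={0,3,4}  stable
  step 15. node 2  ⊔preds={0,1,2,3,4}  new={0,1,2,3}  stable

Least fixpoint reached:
  node 0: {0,3,4}
  node 1: {0,1,2,3,4}
  node 2: {0,1,2,3}
  node 3: {0,1,2}
  node 4: {0,1,2,3,4}
  node 5: {0,1,2,3,4}

{0,1,2,3,4}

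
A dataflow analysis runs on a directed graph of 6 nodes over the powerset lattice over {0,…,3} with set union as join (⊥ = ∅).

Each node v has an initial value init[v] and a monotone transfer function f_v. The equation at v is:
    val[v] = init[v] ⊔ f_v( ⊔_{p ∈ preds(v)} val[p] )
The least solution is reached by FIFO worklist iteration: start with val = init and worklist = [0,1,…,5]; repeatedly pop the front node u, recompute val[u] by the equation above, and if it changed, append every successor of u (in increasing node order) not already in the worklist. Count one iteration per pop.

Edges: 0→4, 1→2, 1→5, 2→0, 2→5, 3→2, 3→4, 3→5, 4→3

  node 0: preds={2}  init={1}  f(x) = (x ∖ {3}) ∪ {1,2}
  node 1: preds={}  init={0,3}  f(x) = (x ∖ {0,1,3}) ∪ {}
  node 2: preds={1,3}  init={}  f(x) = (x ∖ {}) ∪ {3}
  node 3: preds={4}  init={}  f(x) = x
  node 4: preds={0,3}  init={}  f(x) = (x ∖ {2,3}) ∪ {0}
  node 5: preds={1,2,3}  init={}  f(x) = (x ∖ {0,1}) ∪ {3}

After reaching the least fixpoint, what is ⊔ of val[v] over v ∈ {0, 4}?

Trace (12 dequeues):
  [1] u=0 | in {} | out {1,2} | prev {1} | push {}
  [2] u=1 | in {} | out {0,3} | ==
  [3] u=2 | in {0,3} | out {0,3} | prev {} | push {0}
  [4] u=3 | in {} | out {} | ==
  [5] u=4 | in {1,2} | out {0,1} | prev {} | push {3}
  [6] u=5 | in {0,3} | out {3} | prev {} | push {}
  [7] u=0 | in {0,3} | out {0,1,2} | prev {1,2} | push {4}
  [8] u=3 | in {0,1} | out {0,1} | prev {} | push {2,5}
  [9] u=4 | in {0,1,2} | out {0,1} | ==
  [10] u=2 | in {0,1,3} | out {0,1,3} | prev {0,3} | push {0}
  [11] u=5 | in {0,1,3} | out {3} | ==
  [12] u=0 | in {0,1,3} | out {0,1,2} | ==

Converged values:
  [0] {0,1,2}
  [1] {0,3}
  [2] {0,1,3}
  [3] {0,1}
  [4] {0,1}
  [5] {3}

{0,1,2}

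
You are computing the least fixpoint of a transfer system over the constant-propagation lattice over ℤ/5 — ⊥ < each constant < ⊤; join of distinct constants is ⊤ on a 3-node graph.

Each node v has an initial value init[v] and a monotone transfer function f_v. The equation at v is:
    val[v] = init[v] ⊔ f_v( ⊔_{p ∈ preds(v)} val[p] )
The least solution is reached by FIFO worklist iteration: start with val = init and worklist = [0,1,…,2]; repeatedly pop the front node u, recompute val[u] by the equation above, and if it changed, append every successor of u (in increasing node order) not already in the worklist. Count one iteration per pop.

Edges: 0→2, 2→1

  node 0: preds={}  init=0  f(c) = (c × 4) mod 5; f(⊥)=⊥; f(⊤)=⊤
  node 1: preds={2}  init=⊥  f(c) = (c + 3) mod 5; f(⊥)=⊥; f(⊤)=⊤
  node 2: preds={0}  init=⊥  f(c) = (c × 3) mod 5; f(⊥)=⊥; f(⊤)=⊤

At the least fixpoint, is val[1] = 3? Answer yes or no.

yes

Trace (4 dequeues):
  [1] u=0 | in ⊥ | out 0 | ==
  [2] u=1 | in ⊥ | out ⊥ | ==
  [3] u=2 | in 0 | out 0 | prev ⊥ | push {1}
  [4] u=1 | in 0 | out 3 | prev ⊥ | push {}

Converged values:
  [0] 0
  [1] 3
  [2] 0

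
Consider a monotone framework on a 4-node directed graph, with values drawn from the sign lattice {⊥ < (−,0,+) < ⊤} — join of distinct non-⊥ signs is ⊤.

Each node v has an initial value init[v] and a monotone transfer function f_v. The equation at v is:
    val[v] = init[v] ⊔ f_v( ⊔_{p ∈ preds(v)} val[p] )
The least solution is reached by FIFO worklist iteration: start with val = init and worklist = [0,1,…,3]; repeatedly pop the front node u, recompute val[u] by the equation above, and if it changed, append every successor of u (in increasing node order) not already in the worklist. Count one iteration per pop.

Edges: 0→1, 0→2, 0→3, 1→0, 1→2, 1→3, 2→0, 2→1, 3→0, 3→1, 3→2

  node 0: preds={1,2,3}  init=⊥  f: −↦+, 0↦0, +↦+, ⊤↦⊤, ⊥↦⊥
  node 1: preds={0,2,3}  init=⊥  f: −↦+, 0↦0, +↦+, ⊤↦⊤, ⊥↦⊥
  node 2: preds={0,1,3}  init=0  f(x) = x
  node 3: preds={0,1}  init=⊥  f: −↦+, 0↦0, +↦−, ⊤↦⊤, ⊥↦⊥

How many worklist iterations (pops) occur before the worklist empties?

Trace (7 dequeues):
  [1] u=0 | in 0 | out 0 | prev ⊥ | push {}
  [2] u=1 | in 0 | out 0 | prev ⊥ | push {0}
  [3] u=2 | in 0 | out 0 | ==
  [4] u=3 | in 0 | out 0 | prev ⊥ | push {1,2}
  [5] u=0 | in 0 | out 0 | ==
  [6] u=1 | in 0 | out 0 | ==
  [7] u=2 | in 0 | out 0 | ==

Converged values:
  [0] 0
  [1] 0
  [2] 0
  [3] 0

7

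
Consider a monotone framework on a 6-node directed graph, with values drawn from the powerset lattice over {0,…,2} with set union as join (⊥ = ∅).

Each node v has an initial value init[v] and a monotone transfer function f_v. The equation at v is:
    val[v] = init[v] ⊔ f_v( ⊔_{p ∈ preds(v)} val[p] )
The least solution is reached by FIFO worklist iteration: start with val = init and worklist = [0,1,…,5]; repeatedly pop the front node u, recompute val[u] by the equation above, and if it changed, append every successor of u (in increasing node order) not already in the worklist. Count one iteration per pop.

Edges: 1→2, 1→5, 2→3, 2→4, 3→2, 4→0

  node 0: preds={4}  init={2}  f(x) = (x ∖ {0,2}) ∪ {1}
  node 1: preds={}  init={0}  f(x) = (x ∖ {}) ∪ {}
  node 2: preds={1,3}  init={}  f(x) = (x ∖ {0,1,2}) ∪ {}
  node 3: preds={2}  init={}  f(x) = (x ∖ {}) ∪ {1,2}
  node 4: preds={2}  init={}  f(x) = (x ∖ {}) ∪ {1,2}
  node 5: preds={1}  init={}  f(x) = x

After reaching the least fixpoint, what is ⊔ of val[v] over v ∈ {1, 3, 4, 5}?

{0,1,2}

Worklist (8 pops):
  #1 pop 0: in={} → {1,2} (was {2}); enqueue []
  #2 pop 1: in={} → {0} (no change)
  #3 pop 2: in={0} → {} (no change)
  #4 pop 3: in={} → {1,2} (was {}); enqueue [2]
  #5 pop 4: in={} → {1,2} (was {}); enqueue [0]
  #6 pop 5: in={0} → {0} (was {}); enqueue []
  #7 pop 2: in={0,1,2} → {} (no change)
  #8 pop 0: in={1,2} → {1,2} (no change)

Fixpoint:
  val[0] = {1,2}
  val[1] = {0}
  val[2] = {}
  val[3] = {1,2}
  val[4] = {1,2}
  val[5] = {0}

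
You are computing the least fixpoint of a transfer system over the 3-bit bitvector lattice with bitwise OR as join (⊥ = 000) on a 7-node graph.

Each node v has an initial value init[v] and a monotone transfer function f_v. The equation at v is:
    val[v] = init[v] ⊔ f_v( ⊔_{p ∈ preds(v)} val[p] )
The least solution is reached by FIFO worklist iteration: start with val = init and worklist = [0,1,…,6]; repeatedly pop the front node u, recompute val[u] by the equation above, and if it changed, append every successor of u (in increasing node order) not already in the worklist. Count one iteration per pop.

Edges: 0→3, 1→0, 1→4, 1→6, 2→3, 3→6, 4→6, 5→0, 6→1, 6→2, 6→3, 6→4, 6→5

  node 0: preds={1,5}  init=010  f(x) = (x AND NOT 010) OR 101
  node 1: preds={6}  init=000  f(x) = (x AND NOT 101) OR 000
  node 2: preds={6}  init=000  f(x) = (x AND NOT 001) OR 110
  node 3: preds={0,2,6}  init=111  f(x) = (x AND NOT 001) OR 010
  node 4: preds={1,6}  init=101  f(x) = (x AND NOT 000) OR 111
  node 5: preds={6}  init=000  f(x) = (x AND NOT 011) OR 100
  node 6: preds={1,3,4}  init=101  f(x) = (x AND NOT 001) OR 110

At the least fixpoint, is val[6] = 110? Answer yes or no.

no

Iteration log — 15 steps:
  step 1. node 0  ⊔preds=000  new=111  old=010  +wl: 
  step 2. node 1  ⊔preds=101  new=000  stable
  step 3. node 2  ⊔preds=101  new=110  old=000  +wl: 
  step 4. node 3  ⊔preds=111  new=111  stable
  step 5. node 4  ⊔preds=101  new=111  old=101  +wl: 
  step 6. node 5  ⊔preds=101  new=100  old=000  +wl: 0
  step 7. node 6  ⊔preds=111  new=111  old=101  +wl: 1,2,3,4,5
  step 8. node 0  ⊔preds=100  new=111  stable
  step 9. node 1  ⊔preds=111  new=010  old=000  +wl: 0,6
  step 10. node 2  ⊔preds=111  new=110  stable
  step 11. node 3  ⊔preds=111  new=111  stable
  step 12. node 4  ⊔preds=111  new=111  stable
  step 13. node 5  ⊔preds=111  new=100  stable
  step 14. node 0  ⊔preds=110  new=111  stable
  step 15. node 6  ⊔preds=111  new=111  stable

Least fixpoint reached:
  node 0: 111
  node 1: 010
  node 2: 110
  node 3: 111
  node 4: 111
  node 5: 100
  node 6: 111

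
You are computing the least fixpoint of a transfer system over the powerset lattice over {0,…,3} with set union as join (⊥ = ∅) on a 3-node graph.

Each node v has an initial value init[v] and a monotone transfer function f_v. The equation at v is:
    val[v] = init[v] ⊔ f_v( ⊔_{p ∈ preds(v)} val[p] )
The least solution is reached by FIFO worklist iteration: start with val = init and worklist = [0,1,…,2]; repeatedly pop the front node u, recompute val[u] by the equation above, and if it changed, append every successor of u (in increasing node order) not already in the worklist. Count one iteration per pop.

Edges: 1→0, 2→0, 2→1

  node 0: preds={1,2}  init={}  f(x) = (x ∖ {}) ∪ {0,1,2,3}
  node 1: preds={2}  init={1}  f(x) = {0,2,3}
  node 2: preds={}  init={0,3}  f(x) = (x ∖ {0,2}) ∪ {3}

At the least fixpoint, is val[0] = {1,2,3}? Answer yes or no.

no

Worklist (4 pops):
  #1 pop 0: in={0,1,3} → {0,1,2,3} (was {}); enqueue []
  #2 pop 1: in={0,3} → {0,1,2,3} (was {1}); enqueue [0]
  #3 pop 2: in={} → {0,3} (no change)
  #4 pop 0: in={0,1,2,3} → {0,1,2,3} (no change)

Fixpoint:
  val[0] = {0,1,2,3}
  val[1] = {0,1,2,3}
  val[2] = {0,3}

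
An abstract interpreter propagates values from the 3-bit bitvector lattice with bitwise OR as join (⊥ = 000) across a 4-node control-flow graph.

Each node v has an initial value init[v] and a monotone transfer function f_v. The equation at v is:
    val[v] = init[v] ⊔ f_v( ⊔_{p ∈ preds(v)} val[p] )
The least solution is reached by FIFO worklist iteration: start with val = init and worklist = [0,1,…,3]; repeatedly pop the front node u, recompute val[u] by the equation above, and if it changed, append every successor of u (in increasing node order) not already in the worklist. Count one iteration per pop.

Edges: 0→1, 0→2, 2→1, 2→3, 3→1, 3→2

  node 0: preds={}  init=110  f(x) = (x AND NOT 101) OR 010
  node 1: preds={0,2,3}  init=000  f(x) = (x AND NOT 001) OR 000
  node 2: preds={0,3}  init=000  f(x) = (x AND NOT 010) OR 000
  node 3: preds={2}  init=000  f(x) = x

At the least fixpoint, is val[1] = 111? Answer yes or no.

Worklist (6 pops):
  #1 pop 0: in=000 → 110 (no change)
  #2 pop 1: in=110 → 110 (was 000); enqueue []
  #3 pop 2: in=110 → 100 (was 000); enqueue [1]
  #4 pop 3: in=100 → 100 (was 000); enqueue [2]
  #5 pop 1: in=110 → 110 (no change)
  #6 pop 2: in=110 → 100 (no change)

Fixpoint:
  val[0] = 110
  val[1] = 110
  val[2] = 100
  val[3] = 100

no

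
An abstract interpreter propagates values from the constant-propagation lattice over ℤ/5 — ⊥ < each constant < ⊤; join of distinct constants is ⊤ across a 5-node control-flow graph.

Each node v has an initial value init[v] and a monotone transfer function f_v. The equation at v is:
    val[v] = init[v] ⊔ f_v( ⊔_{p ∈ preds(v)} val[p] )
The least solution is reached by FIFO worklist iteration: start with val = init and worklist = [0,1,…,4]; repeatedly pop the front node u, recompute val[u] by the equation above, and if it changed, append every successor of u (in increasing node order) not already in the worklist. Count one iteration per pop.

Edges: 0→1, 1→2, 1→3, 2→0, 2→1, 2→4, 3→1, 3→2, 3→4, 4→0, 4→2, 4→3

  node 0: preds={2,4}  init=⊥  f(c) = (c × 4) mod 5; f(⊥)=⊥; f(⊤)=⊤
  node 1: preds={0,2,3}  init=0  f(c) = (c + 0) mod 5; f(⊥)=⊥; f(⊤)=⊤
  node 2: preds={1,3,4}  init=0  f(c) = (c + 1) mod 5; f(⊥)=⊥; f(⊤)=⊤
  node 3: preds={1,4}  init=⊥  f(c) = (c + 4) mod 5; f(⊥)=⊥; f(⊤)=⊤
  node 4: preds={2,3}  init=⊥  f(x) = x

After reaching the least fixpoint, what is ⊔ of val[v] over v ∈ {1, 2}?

⊤

Trace (12 dequeues):
  [1] u=0 | in 0 | out 0 | prev ⊥ | push {}
  [2] u=1 | in 0 | out 0 | ==
  [3] u=2 | in 0 | out ⊤ | prev 0 | push {0,1}
  [4] u=3 | in 0 | out 4 | prev ⊥ | push {2}
  [5] u=4 | in ⊤ | out ⊤ | prev ⊥ | push {3}
  [6] u=0 | in ⊤ | out ⊤ | prev 0 | push {}
  [7] u=1 | in ⊤ | out ⊤ | prev 0 | push {}
  [8] u=2 | in ⊤ | out ⊤ | ==
  [9] u=3 | in ⊤ | out ⊤ | prev 4 | push {1,2,4}
  [10] u=1 | in ⊤ | out ⊤ | ==
  [11] u=2 | in ⊤ | out ⊤ | ==
  [12] u=4 | in ⊤ | out ⊤ | ==

Converged values:
  [0] ⊤
  [1] ⊤
  [2] ⊤
  [3] ⊤
  [4] ⊤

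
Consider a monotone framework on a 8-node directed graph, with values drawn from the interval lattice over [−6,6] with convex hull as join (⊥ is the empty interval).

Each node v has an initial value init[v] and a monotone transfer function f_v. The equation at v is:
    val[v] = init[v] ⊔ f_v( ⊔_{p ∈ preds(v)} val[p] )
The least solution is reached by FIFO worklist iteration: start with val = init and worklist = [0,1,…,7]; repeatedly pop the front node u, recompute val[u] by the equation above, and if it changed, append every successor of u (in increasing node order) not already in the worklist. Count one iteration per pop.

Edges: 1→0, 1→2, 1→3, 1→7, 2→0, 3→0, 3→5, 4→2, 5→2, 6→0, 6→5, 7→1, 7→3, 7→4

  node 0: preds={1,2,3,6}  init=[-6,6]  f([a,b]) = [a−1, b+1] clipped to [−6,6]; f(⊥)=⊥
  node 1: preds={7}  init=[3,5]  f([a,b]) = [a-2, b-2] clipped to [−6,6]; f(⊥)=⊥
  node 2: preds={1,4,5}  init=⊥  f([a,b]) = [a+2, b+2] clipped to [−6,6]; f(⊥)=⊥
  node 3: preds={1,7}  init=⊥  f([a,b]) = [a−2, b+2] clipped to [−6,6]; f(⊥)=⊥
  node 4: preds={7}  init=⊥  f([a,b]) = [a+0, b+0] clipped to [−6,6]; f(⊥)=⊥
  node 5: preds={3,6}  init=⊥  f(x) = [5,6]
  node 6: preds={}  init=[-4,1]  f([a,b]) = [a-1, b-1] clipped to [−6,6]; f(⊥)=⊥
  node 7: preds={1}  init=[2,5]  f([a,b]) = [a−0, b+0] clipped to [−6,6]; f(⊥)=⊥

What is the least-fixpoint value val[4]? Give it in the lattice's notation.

Worklist (37 pops):
  #1 pop 0: in=[-4,5] → [-6,6] (no change)
  #2 pop 1: in=[2,5] → [0,5] (was [3,5]); enqueue [0]
  #3 pop 2: in=[0,5] → [2,6] (was ⊥); enqueue []
  #4 pop 3: in=[0,5] → [-2,6] (was ⊥); enqueue []
  #5 pop 4: in=[2,5] → [2,5] (was ⊥); enqueue [2]
  #6 pop 5: in=[-4,6] → [5,6] (was ⊥); enqueue []
  #7 pop 6: in=⊥ → [-4,1] (no change)
  #8 pop 7: in=[0,5] → [0,5] (was [2,5]); enqueue [1,3,4]
  #9 pop 0: in=[-4,6] → [-6,6] (no change)
  #10 pop 2: in=[0,6] → [2,6] (no change)
  #11 pop 1: in=[0,5] → [-2,5] (was [0,5]); enqueue [0,2,7]
  #12 pop 3: in=[-2,5] → [-4,6] (was [-2,6]); enqueue [5]
  #13 pop 4: in=[0,5] → [0,5] (was [2,5]); enqueue []
  #14 pop 0: in=[-4,6] → [-6,6] (no change)
  #15 pop 2: in=[-2,6] → [0,6] (was [2,6]); enqueue [0]
  #16 pop 7: in=[-2,5] → [-2,5] (was [0,5]); enqueue [1,3,4]
  #17 pop 5: in=[-4,6] → [5,6] (no change)
  #18 pop 0: in=[-4,6] → [-6,6] (no change)
  #19 pop 1: in=[-2,5] → [-4,5] (was [-2,5]); enqueue [0,2,7]
  #20 pop 3: in=[-4,5] → [-6,6] (was [-4,6]); enqueue [5]
  #21 pop 4: in=[-2,5] → [-2,5] (was [0,5]); enqueue []
  #22 pop 0: in=[-6,6] → [-6,6] (no change)
  #23 pop 2: in=[-4,6] → [-2,6] (was [0,6]); enqueue [0]
  #24 pop 7: in=[-4,5] → [-4,5] (was [-2,5]); enqueue [1,3,4]
  #25 pop 5: in=[-6,6] → [5,6] (no change)
  #26 pop 0: in=[-6,6] → [-6,6] (no change)
  #27 pop 1: in=[-4,5] → [-6,5] (was [-4,5]); enqueue [0,2,7]
  #28 pop 3: in=[-6,5] → [-6,6] (no change)
  #29 pop 4: in=[-4,5] → [-4,5] (was [-2,5]); enqueue []
  #30 pop 0: in=[-6,6] → [-6,6] (no change)
  #31 pop 2: in=[-6,6] → [-4,6] (was [-2,6]); enqueue [0]
  #32 pop 7: in=[-6,5] → [-6,5] (was [-4,5]); enqueue [1,3,4]
  #33 pop 0: in=[-6,6] → [-6,6] (no change)
  #34 pop 1: in=[-6,5] → [-6,5] (no change)
  #35 pop 3: in=[-6,5] → [-6,6] (no change)
  #36 pop 4: in=[-6,5] → [-6,5] (was [-4,5]); enqueue [2]
  #37 pop 2: in=[-6,6] → [-4,6] (no change)

Fixpoint:
  val[0] = [-6,6]
  val[1] = [-6,5]
  val[2] = [-4,6]
  val[3] = [-6,6]
  val[4] = [-6,5]
  val[5] = [5,6]
  val[6] = [-4,1]
  val[7] = [-6,5]

[-6,5]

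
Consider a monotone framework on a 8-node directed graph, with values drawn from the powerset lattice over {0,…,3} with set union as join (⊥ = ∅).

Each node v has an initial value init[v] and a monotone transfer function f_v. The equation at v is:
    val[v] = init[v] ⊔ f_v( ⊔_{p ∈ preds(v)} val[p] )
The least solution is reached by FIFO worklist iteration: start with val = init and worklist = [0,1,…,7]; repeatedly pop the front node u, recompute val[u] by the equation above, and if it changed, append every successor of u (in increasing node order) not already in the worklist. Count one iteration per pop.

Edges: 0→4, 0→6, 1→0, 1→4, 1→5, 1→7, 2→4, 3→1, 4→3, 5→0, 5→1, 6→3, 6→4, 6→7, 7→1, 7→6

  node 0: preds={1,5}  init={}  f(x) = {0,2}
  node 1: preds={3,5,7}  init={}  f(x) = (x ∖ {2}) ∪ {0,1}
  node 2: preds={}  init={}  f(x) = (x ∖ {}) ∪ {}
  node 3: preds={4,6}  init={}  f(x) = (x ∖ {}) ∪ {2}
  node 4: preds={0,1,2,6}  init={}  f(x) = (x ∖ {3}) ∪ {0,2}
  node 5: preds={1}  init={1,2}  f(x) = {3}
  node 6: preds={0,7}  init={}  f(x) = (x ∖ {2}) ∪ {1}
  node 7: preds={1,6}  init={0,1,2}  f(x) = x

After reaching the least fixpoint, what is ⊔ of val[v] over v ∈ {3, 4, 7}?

{0,1,2,3}

Iteration log — 21 steps:
  step 1. node 0  ⊔preds={1,2}  new={0,2}  old={}  +wl: 
  step 2. node 1  ⊔preds={0,1,2}  new={0,1}  old={}  +wl: 0
  step 3. node 2  ⊔preds={}  new={}  stable
  step 4. node 3  ⊔preds={}  new={2}  old={}  +wl: 1
  step 5. node 4  ⊔preds={0,1,2}  new={0,1,2}  old={}  +wl: 3
  step 6. node 5  ⊔preds={0,1}  new={1,2,3}  old={1,2}  +wl: 
  step 7. node 6  ⊔preds={0,1,2}  new={0,1}  old={}  +wl: 4
  step 8. node 7  ⊔preds={0,1}  new={0,1,2}  stable
  step 9. node 0  ⊔preds={0,1,2,3}  new={0,2}  stable
  step 10. node 1  ⊔preds={0,1,2,3}  new={0,1,3}  old={0,1}  +wl: 0,5,7
  step 11. node 3  ⊔preds={0,1,2}  new={0,1,2}  old={2}  +wl: 1
  step 12. node 4  ⊔preds={0,1,2,3}  new={0,1,2}  stable
  step 13. node 0  ⊔preds={0,1,2,3}  new={0,2}  stable
  step 14. node 5  ⊔preds={0,1,3}  new={1,2,3}  stable
  step 15. node 7  ⊔preds={0,1,3}  new={0,1,2,3}  old={0,1,2}  +wl: 6
  step 16. node 1  ⊔preds={0,1,2,3}  new={0,1,3}  stable
  step 17. node 6  ⊔preds={0,1,2,3}  new={0,1,3}  old={0,1}  +wl: 3,4,7
  step 18. node 3  ⊔preds={0,1,2,3}  new={0,1,2,3}  old={0,1,2}  +wl: 1
  step 19. node 4  ⊔preds={0,1,2,3}  new={0,1,2}  stable
  step 20. node 7  ⊔preds={0,1,3}  new={0,1,2,3}  stable
  step 21. node 1  ⊔preds={0,1,2,3}  new={0,1,3}  stable

Least fixpoint reached:
  node 0: {0,2}
  node 1: {0,1,3}
  node 2: {}
  node 3: {0,1,2,3}
  node 4: {0,1,2}
  node 5: {1,2,3}
  node 6: {0,1,3}
  node 7: {0,1,2,3}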